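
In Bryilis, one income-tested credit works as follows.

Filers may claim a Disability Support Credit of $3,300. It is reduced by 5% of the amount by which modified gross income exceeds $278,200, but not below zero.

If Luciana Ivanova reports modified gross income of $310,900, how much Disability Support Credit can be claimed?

$1,665

Disability Support Credit: 5% of the $32,700 excess over $278,200 is $1,635; credit = $3,300 − $1,635 = $1,665.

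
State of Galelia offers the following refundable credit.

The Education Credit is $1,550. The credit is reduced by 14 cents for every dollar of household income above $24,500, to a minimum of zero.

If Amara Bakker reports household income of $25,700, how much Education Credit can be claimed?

Education Credit: 14% of the $1,200 excess over $24,500 is $168; credit = $1,550 − $168 = $1,382.

$1,382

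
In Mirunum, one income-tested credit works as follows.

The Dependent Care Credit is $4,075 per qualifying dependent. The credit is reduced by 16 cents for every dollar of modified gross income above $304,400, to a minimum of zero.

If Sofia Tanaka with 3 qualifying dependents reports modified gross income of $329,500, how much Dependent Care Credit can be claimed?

Dependent Care Credit: base = 3 × $4,075 = $12,225. 16% of the $25,100 excess over $304,400 is $4,016; credit = $12,225 − $4,016 = $8,209.

$8,209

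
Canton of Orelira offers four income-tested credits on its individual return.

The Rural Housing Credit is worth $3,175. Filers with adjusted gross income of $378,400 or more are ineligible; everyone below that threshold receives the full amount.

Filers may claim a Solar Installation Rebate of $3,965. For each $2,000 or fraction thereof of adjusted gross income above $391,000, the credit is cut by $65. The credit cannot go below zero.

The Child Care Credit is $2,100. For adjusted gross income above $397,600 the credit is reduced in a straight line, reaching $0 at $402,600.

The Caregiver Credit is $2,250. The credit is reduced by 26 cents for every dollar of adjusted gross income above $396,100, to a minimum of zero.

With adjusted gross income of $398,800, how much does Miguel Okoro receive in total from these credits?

$6,849

Rural Housing Credit: $398,800 meets or exceeds the $378,400 cutoff, so the credit is $0.
Solar Installation Rebate: income exceeds $391,000 by $7,800, which is 4 full-or-partial $2,000 increments; reduction = 4 × $65 = $260, leaving $3,705.
Child Care Credit: $398,800 is $1,200 into a $5,000 phase-out range, leaving 3,800/5,000 of the credit: $2,100 × 3,800/5,000 = $1,596.
Caregiver Credit: 26% of the $2,700 excess over $396,100 is $702; credit = $2,250 − $702 = $1,548.
Total: $0 + $3,705 + $1,596 + $1,548 = $6,849.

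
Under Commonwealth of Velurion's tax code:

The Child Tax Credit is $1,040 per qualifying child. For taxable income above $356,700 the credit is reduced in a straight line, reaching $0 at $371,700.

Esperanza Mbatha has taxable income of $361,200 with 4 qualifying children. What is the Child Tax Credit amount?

$2,912

Child Tax Credit: base = 4 × $1,040 = $4,160. $361,200 is $4,500 into a $15,000 phase-out range, leaving 10,500/15,000 of the credit: $4,160 × 10,500/15,000 = $2,912.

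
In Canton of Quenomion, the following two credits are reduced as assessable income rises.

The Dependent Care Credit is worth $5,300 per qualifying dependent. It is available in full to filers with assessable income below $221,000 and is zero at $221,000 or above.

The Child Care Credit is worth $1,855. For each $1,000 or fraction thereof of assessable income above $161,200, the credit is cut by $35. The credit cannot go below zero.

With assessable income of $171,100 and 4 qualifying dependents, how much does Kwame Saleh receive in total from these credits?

$22,705

Dependent Care Credit: base = 4 × $5,300 = $21,200. $171,100 is below the $221,000 cutoff, so the full $21,200 applies.
Child Care Credit: income exceeds $161,200 by $9,900, which is 10 full-or-partial $1,000 increments; reduction = 10 × $35 = $350, leaving $1,505.
Total: $21,200 + $1,505 = $22,705.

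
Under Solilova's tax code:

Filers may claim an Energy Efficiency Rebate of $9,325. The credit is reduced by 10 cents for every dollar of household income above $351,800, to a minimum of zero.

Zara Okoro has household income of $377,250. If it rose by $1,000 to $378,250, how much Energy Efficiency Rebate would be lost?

At $377,250 — 10% of the $25,450 excess over $351,800 is $2,545; credit = $9,325 − $2,545 = $6,780.
At $378,250 — 10% of the $26,450 excess over $351,800 is $2,645; credit = $9,325 − $2,645 = $6,680.
Lost: $6,780 − $6,680 = $100.

$100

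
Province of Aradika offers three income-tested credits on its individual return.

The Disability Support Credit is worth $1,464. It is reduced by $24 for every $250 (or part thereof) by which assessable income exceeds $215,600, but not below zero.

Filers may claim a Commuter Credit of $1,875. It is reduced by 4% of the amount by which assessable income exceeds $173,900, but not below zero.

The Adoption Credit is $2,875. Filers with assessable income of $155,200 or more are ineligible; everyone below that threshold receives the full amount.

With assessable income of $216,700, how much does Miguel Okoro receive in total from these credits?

Disability Support Credit: income exceeds $215,600 by $1,100, which is 5 full-or-partial $250 increments; reduction = 5 × $24 = $120, leaving $1,344.
Commuter Credit: 4% of the $42,800 excess over $173,900 is $1,712; credit = $1,875 − $1,712 = $163.
Adoption Credit: $216,700 meets or exceeds the $155,200 cutoff, so the credit is $0.
Total: $1,344 + $163 + $0 = $1,507.

$1,507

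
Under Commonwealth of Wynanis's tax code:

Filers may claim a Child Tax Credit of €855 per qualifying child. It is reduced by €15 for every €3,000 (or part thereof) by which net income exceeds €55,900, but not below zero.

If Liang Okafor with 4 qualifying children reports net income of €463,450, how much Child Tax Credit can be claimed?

Child Tax Credit: base = 4 × €855 = €3,420. income exceeds €55,900 by €407,550, which is 136 full-or-partial €3,000 increments; reduction = 136 × €15 = €2,040, leaving €1,380.

€1,380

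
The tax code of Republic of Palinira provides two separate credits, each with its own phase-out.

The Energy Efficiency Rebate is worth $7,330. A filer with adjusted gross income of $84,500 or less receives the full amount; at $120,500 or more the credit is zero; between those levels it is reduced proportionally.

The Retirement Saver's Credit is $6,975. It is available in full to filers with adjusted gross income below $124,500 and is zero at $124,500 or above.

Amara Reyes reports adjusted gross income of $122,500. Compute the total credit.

Energy Efficiency Rebate: $122,500 is at or above $120,500, so the credit is $0.
Retirement Saver's Credit: $122,500 is below the $124,500 cutoff, so the full $6,975 applies.
Total: $0 + $6,975 = $6,975.

$6,975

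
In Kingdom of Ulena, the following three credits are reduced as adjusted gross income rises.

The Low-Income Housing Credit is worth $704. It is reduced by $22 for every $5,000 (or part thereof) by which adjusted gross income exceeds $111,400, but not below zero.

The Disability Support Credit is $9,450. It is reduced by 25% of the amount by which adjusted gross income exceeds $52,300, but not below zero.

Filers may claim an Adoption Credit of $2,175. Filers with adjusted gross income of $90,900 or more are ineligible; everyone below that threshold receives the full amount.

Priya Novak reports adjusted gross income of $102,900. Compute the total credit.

Low-Income Housing Credit: $102,900 is at or below the $111,400 threshold, so the full $704 applies.
Disability Support Credit: 25% of the $50,600 excess over $52,300 is $12,650 ≥ base, so the credit is $0.
Adoption Credit: $102,900 meets or exceeds the $90,900 cutoff, so the credit is $0.
Total: $704 + $0 + $0 = $704.

$704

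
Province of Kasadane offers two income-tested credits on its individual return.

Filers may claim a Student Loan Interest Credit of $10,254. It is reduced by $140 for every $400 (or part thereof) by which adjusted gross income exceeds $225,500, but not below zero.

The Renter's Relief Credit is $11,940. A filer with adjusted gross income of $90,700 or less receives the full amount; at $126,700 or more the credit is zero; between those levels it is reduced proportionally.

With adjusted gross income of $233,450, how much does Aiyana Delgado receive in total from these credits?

Student Loan Interest Credit: income exceeds $225,500 by $7,950, which is 20 full-or-partial $400 increments; reduction = 20 × $140 = $2,800, leaving $7,454.
Renter's Relief Credit: $233,450 is at or above $126,700, so the credit is $0.
Total: $7,454 + $0 = $7,454.

$7,454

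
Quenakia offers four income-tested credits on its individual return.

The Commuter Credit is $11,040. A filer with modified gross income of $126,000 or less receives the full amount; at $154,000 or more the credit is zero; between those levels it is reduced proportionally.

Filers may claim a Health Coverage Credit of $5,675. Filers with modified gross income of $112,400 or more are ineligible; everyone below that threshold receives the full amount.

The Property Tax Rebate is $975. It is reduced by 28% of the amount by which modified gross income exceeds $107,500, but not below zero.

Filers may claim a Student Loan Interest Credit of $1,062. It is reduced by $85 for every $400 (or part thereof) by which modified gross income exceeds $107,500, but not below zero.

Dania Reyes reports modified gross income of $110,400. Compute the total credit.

$17,260

Commuter Credit: $110,400 is at or below the $126,000 threshold, so the full $11,040 applies.
Health Coverage Credit: $110,400 is below the $112,400 cutoff, so the full $5,675 applies.
Property Tax Rebate: 28% of the $2,900 excess over $107,500 is $812; credit = $975 − $812 = $163.
Student Loan Interest Credit: income exceeds $107,500 by $2,900, which is 8 full-or-partial $400 increments; reduction = 8 × $85 = $680, leaving $382.
Total: $11,040 + $5,675 + $163 + $382 = $17,260.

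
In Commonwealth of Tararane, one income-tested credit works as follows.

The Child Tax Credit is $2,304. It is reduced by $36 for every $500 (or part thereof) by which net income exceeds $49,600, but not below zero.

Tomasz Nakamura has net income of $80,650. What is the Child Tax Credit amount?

$36

Child Tax Credit: income exceeds $49,600 by $31,050, which is 63 full-or-partial $500 increments; reduction = 63 × $36 = $2,268, leaving $36.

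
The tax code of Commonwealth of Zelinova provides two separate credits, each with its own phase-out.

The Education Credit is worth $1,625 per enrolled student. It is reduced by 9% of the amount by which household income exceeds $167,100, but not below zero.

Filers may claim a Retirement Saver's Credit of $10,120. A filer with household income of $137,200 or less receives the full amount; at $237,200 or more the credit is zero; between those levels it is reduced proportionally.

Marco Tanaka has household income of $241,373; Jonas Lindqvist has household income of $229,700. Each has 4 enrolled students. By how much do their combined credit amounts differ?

Marco ($241,373): Education Credit: base = 4 × $1,625 = $6,500. 9% of the $74,273 excess over $167,100 is $6,684.57 ≥ base, so the credit is $0. Retirement Saver's Credit: $241,373 is at or above $237,200, so the credit is $0. total $0 + $0 = $0
Jonas ($229,700): Education Credit: base = 4 × $1,625 = $6,500. 9% of the $62,600 excess over $167,100 is $5,634; credit = $6,500 − $5,634 = $866. Retirement Saver's Credit: $229,700 is $92,500 into a $100,000 phase-out range, leaving 7,500/100,000 of the credit: $10,120 × 7,500/100,000 = $759. total $866 + $759 = $1,625
Difference: |$0 − $1,625| = $1,625.

$1,625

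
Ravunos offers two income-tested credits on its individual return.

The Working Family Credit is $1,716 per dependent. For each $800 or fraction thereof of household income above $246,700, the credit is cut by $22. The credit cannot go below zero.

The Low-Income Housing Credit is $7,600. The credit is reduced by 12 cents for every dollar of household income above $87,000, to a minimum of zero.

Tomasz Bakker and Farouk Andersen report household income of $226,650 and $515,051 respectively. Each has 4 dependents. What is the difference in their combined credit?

Tomasz ($226,650): Working Family Credit: base = 4 × $1,716 = $6,864. $226,650 is at or below the $246,700 threshold, so the full $6,864 applies. Low-Income Housing Credit: 12% of the $139,650 excess over $87,000 is $16,758 ≥ base, so the credit is $0. total $6,864 + $0 = $6,864
Farouk ($515,051): Working Family Credit: base = 4 × $1,716 = $6,864. income exceeds $246,700 by $268,351 → 336 increments × $22 = $7,392 ≥ base, so the credit is $0. Low-Income Housing Credit: 12% of the $428,051 excess over $87,000 is $51,366.12 ≥ base, so the credit is $0. total $0 + $0 = $0
Difference: |$6,864 − $0| = $6,864.

$6,864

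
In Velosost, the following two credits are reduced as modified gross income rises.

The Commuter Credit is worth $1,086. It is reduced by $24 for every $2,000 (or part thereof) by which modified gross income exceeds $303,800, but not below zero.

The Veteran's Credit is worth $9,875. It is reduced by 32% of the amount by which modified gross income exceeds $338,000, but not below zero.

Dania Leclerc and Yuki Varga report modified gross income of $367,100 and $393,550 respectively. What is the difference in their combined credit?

$875

Dania ($367,100): Commuter Credit: income exceeds $303,800 by $63,300, which is 32 full-or-partial $2,000 increments; reduction = 32 × $24 = $768, leaving $318. Veteran's Credit: 32% of the $29,100 excess over $338,000 is $9,312; credit = $9,875 − $9,312 = $563. total $318 + $563 = $881
Yuki ($393,550): Commuter Credit: income exceeds $303,800 by $89,750, which is 45 full-or-partial $2,000 increments; reduction = 45 × $24 = $1,080, leaving $6. Veteran's Credit: 32% of the $55,550 excess over $338,000 is $17,776 ≥ base, so the credit is $0. total $6 + $0 = $6
Difference: |$881 − $6| = $875.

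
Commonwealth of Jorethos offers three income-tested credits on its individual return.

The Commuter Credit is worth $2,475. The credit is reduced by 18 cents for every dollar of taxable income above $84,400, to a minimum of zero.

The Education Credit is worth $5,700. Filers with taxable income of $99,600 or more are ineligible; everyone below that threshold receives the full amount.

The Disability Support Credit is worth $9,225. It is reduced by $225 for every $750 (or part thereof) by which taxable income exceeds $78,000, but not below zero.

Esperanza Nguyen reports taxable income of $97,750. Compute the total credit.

Commuter Credit: 18% of the $13,350 excess over $84,400 is $2,403; credit = $2,475 − $2,403 = $72.
Education Credit: $97,750 is below the $99,600 cutoff, so the full $5,700 applies.
Disability Support Credit: income exceeds $78,000 by $19,750, which is 27 full-or-partial $750 increments; reduction = 27 × $225 = $6,075, leaving $3,150.
Total: $72 + $5,700 + $3,150 = $8,922.

$8,922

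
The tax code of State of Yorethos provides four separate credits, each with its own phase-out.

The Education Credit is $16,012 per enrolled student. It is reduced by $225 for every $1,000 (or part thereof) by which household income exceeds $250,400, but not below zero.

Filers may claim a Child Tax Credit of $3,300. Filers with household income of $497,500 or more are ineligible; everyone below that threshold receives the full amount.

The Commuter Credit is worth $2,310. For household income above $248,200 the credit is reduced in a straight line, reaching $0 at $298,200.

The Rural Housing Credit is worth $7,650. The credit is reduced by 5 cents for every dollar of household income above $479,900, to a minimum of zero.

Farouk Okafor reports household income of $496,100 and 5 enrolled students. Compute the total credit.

$34,850

Education Credit: base = 5 × $16,012 = $80,060. income exceeds $250,400 by $245,700, which is 246 full-or-partial $1,000 increments; reduction = 246 × $225 = $55,350, leaving $24,710.
Child Tax Credit: $496,100 is below the $497,500 cutoff, so the full $3,300 applies.
Commuter Credit: $496,100 is at or above $298,200, so the credit is $0.
Rural Housing Credit: 5% of the $16,200 excess over $479,900 is $810; credit = $7,650 − $810 = $6,840.
Total: $24,710 + $3,300 + $0 + $6,840 = $34,850.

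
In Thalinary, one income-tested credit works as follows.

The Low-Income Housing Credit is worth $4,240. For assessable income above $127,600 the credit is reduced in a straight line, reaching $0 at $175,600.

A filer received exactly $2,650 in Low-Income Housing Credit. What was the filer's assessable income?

$2,650 is 2,650/4,240 of the full $4,240, so 1,590/4,240 of the $48,000 range has been used: income = $127,600 + $48,000 × 1,590/4,240 = $145,600.

$145,600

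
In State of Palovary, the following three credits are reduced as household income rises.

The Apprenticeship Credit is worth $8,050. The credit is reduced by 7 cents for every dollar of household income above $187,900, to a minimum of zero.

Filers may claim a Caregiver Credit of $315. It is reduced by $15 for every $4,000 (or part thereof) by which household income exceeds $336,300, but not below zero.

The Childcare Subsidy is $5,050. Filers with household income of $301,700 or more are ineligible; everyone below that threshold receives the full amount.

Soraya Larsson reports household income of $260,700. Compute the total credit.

$8,319

Apprenticeship Credit: 7% of the $72,800 excess over $187,900 is $5,096; credit = $8,050 − $5,096 = $2,954.
Caregiver Credit: $260,700 is at or below the $336,300 threshold, so the full $315 applies.
Childcare Subsidy: $260,700 is below the $301,700 cutoff, so the full $5,050 applies.
Total: $2,954 + $315 + $5,050 = $8,319.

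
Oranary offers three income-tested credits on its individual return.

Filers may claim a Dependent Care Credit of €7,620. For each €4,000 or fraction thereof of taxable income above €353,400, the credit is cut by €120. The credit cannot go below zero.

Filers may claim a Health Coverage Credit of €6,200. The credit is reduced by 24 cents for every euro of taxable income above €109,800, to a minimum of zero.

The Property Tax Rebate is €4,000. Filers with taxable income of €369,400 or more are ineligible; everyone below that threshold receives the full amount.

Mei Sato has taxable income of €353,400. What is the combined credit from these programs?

€11,620

Dependent Care Credit: €353,400 is at or below the €353,400 threshold, so the full €7,620 applies.
Health Coverage Credit: 24% of the €243,600 excess over €109,800 is €58,464 ≥ base, so the credit is €0.
Property Tax Rebate: €353,400 is below the €369,400 cutoff, so the full €4,000 applies.
Total: €7,620 + €0 + €4,000 = €11,620.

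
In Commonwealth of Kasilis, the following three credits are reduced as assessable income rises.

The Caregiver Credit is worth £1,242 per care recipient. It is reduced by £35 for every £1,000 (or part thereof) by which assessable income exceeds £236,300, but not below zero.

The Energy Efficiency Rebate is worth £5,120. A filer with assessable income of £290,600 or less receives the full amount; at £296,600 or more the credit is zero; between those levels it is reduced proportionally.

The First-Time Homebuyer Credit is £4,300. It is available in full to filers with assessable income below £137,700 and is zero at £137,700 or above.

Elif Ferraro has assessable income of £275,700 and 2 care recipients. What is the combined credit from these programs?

£6,204

Caregiver Credit: base = 2 × £1,242 = £2,484. income exceeds £236,300 by £39,400, which is 40 full-or-partial £1,000 increments; reduction = 40 × £35 = £1,400, leaving £1,084.
Energy Efficiency Rebate: £275,700 is at or below the £290,600 threshold, so the full £5,120 applies.
First-Time Homebuyer Credit: £275,700 meets or exceeds the £137,700 cutoff, so the credit is £0.
Total: £1,084 + £5,120 + £0 = £6,204.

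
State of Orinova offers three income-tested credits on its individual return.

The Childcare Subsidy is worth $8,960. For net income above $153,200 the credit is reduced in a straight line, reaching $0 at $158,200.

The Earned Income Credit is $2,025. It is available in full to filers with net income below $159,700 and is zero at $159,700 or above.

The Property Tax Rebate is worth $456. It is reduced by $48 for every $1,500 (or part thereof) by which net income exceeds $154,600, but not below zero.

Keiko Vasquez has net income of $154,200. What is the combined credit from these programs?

$9,649

Childcare Subsidy: $154,200 is $1,000 into a $5,000 phase-out range, leaving 4,000/5,000 of the credit: $8,960 × 4,000/5,000 = $7,168.
Earned Income Credit: $154,200 is below the $159,700 cutoff, so the full $2,025 applies.
Property Tax Rebate: $154,200 is at or below the $154,600 threshold, so the full $456 applies.
Total: $7,168 + $2,025 + $456 = $9,649.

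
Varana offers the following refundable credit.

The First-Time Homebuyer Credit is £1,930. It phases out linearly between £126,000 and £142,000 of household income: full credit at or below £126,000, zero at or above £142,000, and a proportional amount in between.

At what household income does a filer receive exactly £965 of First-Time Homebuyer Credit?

£134,000

£965 is 965/1,930 of the full £1,930, so 965/1,930 of the £16,000 range has been used: income = £126,000 + £16,000 × 965/1,930 = £134,000.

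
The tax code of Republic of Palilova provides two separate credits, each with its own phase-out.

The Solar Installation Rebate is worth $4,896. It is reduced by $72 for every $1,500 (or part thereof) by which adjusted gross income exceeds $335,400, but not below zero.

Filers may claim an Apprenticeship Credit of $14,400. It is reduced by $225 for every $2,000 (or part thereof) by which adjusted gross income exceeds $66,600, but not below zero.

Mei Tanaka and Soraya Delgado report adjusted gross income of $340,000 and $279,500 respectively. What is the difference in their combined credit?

$288

Mei ($340,000): Solar Installation Rebate: income exceeds $335,400 by $4,600, which is 4 full-or-partial $1,500 increments; reduction = 4 × $72 = $288, leaving $4,608. Apprenticeship Credit: income exceeds $66,600 by $273,400 → 137 increments × $225 = $30,825 ≥ base, so the credit is $0. total $4,608 + $0 = $4,608
Soraya ($279,500): Solar Installation Rebate: $279,500 is at or below the $335,400 threshold, so the full $4,896 applies. Apprenticeship Credit: income exceeds $66,600 by $212,900 → 107 increments × $225 = $24,075 ≥ base, so the credit is $0. total $4,896 + $0 = $4,896
Difference: |$4,608 − $4,896| = $288.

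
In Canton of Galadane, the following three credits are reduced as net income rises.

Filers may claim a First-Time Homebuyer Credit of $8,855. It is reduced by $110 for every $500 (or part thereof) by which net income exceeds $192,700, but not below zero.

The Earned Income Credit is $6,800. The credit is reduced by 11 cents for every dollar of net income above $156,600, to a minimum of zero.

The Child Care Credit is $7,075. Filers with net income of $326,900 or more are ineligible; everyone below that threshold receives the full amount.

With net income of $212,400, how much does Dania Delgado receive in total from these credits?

$12,192

First-Time Homebuyer Credit: income exceeds $192,700 by $19,700, which is 40 full-or-partial $500 increments; reduction = 40 × $110 = $4,400, leaving $4,455.
Earned Income Credit: 11% of the $55,800 excess over $156,600 is $6,138; credit = $6,800 − $6,138 = $662.
Child Care Credit: $212,400 is below the $326,900 cutoff, so the full $7,075 applies.
Total: $4,455 + $662 + $7,075 = $12,192.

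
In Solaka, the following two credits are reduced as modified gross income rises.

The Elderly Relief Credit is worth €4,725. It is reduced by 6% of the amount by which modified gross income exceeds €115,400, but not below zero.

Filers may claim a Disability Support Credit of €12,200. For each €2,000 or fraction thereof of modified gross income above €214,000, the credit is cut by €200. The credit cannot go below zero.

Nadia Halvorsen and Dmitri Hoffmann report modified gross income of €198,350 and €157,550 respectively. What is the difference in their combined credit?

Nadia (€198,350): Elderly Relief Credit: 6% of the €82,950 excess over €115,400 is €4,977 ≥ base, so the credit is €0. Disability Support Credit: €198,350 is at or below the €214,000 threshold, so the full €12,200 applies. total €0 + €12,200 = €12,200
Dmitri (€157,550): Elderly Relief Credit: 6% of the €42,150 excess over €115,400 is €2,529; credit = €4,725 − €2,529 = €2,196. Disability Support Credit: €157,550 is at or below the €214,000 threshold, so the full €12,200 applies. total €2,196 + €12,200 = €14,396
Difference: |€12,200 − €14,396| = €2,196.

€2,196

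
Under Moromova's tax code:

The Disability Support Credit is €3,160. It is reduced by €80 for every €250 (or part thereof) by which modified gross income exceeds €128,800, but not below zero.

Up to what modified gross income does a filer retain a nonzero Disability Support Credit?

€138,550

After 39 increments the reduction is 39 × €80 = €3,120, leaving €40; one more increment wipes it out. Increment 39 ends at excess 39 × €250 = €9,750, so the highest qualifying income is €128,800 + €9,750 = €138,550.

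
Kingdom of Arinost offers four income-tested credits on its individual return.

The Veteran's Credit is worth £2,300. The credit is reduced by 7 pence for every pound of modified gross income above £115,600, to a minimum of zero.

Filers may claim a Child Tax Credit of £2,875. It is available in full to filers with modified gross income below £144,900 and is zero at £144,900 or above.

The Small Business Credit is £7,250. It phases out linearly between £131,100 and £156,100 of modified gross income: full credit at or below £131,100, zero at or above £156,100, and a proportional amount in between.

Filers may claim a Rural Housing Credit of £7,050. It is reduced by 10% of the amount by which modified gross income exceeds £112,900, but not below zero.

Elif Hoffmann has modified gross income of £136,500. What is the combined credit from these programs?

Veteran's Credit: 7% of the £20,900 excess over £115,600 is £1,463; credit = £2,300 − £1,463 = £837.
Child Tax Credit: £136,500 is below the £144,900 cutoff, so the full £2,875 applies.
Small Business Credit: £136,500 is £5,400 into a £25,000 phase-out range, leaving 19,600/25,000 of the credit: £7,250 × 19,600/25,000 = £5,684.
Rural Housing Credit: 10% of the £23,600 excess over £112,900 is £2,360; credit = £7,050 − £2,360 = £4,690.
Total: £837 + £2,875 + £5,684 + £4,690 = £14,086.

£14,086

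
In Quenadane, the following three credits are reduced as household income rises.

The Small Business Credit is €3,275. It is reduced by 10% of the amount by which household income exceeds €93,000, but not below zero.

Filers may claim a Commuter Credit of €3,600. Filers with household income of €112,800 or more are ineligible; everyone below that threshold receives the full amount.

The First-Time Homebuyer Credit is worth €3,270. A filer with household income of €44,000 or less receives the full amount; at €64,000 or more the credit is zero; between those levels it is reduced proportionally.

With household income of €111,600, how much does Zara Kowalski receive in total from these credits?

Small Business Credit: 10% of the €18,600 excess over €93,000 is €1,860; credit = €3,275 − €1,860 = €1,415.
Commuter Credit: €111,600 is below the €112,800 cutoff, so the full €3,600 applies.
First-Time Homebuyer Credit: €111,600 is at or above €64,000, so the credit is €0.
Total: €1,415 + €3,600 + €0 = €5,015.

€5,015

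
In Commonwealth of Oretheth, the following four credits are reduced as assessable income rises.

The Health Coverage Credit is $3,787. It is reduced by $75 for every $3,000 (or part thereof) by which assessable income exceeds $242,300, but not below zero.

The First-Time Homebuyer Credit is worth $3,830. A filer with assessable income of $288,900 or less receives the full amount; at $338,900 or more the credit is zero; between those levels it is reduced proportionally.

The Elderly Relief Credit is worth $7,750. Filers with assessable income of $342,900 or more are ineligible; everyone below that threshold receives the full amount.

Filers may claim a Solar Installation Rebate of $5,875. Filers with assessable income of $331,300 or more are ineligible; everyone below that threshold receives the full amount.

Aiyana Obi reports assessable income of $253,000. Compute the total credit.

$20,942

Health Coverage Credit: income exceeds $242,300 by $10,700, which is 4 full-or-partial $3,000 increments; reduction = 4 × $75 = $300, leaving $3,487.
First-Time Homebuyer Credit: $253,000 is at or below the $288,900 threshold, so the full $3,830 applies.
Elderly Relief Credit: $253,000 is below the $342,900 cutoff, so the full $7,750 applies.
Solar Installation Rebate: $253,000 is below the $331,300 cutoff, so the full $5,875 applies.
Total: $3,487 + $3,830 + $7,750 + $5,875 = $20,942.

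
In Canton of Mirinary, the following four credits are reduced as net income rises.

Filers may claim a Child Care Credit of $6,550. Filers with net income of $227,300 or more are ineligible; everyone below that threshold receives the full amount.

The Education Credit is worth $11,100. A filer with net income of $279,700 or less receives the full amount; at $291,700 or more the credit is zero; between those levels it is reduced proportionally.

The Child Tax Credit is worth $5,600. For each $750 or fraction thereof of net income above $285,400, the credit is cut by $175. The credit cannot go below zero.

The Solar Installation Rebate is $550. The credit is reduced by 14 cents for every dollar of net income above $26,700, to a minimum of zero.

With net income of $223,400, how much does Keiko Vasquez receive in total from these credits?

Child Care Credit: $223,400 is below the $227,300 cutoff, so the full $6,550 applies.
Education Credit: $223,400 is at or below the $279,700 threshold, so the full $11,100 applies.
Child Tax Credit: $223,400 is at or below the $285,400 threshold, so the full $5,600 applies.
Solar Installation Rebate: 14% of the $196,700 excess over $26,700 is $27,538 ≥ base, so the credit is $0.
Total: $6,550 + $11,100 + $5,600 + $0 = $23,250.

$23,250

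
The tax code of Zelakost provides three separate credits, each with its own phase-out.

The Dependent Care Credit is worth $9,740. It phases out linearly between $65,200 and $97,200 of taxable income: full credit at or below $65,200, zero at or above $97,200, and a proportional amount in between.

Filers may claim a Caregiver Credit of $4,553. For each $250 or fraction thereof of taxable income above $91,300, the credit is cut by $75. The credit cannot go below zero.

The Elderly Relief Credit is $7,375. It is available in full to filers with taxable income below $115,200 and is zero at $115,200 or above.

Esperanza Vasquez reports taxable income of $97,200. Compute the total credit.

$10,128

Dependent Care Credit: $97,200 is at or above $97,200, so the credit is $0.
Caregiver Credit: income exceeds $91,300 by $5,900, which is 24 full-or-partial $250 increments; reduction = 24 × $75 = $1,800, leaving $2,753.
Elderly Relief Credit: $97,200 is below the $115,200 cutoff, so the full $7,375 applies.
Total: $0 + $2,753 + $7,375 = $10,128.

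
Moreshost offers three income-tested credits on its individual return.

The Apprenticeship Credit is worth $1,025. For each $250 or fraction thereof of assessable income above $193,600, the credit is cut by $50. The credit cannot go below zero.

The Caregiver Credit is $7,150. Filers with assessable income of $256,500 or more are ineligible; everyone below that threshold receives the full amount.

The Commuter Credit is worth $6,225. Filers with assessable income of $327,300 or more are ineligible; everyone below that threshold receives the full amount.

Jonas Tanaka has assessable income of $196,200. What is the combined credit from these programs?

Apprenticeship Credit: income exceeds $193,600 by $2,600, which is 11 full-or-partial $250 increments; reduction = 11 × $50 = $550, leaving $475.
Caregiver Credit: $196,200 is below the $256,500 cutoff, so the full $7,150 applies.
Commuter Credit: $196,200 is below the $327,300 cutoff, so the full $6,225 applies.
Total: $475 + $7,150 + $6,225 = $13,850.

$13,850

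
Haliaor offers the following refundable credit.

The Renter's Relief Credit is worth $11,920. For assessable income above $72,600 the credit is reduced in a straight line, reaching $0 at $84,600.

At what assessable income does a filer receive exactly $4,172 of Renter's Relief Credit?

$4,172 is 4,172/11,920 of the full $11,920, so 7,748/11,920 of the $12,000 range has been used: income = $72,600 + $12,000 × 7,748/11,920 = $80,400.

$80,400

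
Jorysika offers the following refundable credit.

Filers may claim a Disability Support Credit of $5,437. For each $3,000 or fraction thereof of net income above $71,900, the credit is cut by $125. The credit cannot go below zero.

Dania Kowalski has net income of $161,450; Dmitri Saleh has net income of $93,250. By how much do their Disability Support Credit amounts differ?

$2,750

Dania ($161,450): Disability Support Credit: income exceeds $71,900 by $89,550, which is 30 full-or-partial $3,000 increments; reduction = 30 × $125 = $3,750, leaving $1,687.
Dmitri ($93,250): Disability Support Credit: income exceeds $71,900 by $21,350, which is 8 full-or-partial $3,000 increments; reduction = 8 × $125 = $1,000, leaving $4,437.
Difference: |$1,687 − $4,437| = $2,750.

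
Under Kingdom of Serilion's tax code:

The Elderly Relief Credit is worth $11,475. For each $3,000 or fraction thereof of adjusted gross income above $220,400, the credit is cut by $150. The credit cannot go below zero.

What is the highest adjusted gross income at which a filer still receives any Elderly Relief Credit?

$448,400

After 76 increments the reduction is 76 × $150 = $11,400, leaving $75; one more increment wipes it out. Increment 76 ends at excess 76 × $3,000 = $228,000, so the highest qualifying income is $220,400 + $228,000 = $448,400.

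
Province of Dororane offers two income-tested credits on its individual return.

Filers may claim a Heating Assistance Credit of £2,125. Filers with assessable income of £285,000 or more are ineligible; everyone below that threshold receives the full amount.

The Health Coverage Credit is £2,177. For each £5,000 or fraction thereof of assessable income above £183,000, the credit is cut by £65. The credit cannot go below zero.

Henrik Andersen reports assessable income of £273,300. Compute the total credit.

£3,067

Heating Assistance Credit: £273,300 is below the £285,000 cutoff, so the full £2,125 applies.
Health Coverage Credit: income exceeds £183,000 by £90,300, which is 19 full-or-partial £5,000 increments; reduction = 19 × £65 = £1,235, leaving £942.
Total: £2,125 + £942 = £3,067.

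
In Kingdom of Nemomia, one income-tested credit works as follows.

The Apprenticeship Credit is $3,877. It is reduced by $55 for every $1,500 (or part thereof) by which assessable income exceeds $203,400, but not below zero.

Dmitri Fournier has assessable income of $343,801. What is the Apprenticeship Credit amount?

Apprenticeship Credit: income exceeds $203,400 by $140,401 → 94 increments × $55 = $5,170 ≥ base, so the credit is $0.

$0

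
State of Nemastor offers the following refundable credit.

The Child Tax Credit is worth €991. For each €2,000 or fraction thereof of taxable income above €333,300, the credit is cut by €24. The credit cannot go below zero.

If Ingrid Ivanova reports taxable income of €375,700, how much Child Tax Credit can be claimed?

€463

Child Tax Credit: income exceeds €333,300 by €42,400, which is 22 full-or-partial €2,000 increments; reduction = 22 × €24 = €528, leaving €463.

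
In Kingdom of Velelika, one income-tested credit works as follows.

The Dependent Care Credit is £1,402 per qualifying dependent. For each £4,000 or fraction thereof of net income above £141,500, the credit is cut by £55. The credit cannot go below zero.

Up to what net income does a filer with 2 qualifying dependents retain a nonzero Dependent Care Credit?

Full credit = 2 × £1,402 = £2,804.
After 50 increments the reduction is 50 × £55 = £2,750, leaving £54; one more increment wipes it out. Increment 50 ends at excess 50 × £4,000 = £200,000, so the highest qualifying income is £141,500 + £200,000 = £341,500.

£341,500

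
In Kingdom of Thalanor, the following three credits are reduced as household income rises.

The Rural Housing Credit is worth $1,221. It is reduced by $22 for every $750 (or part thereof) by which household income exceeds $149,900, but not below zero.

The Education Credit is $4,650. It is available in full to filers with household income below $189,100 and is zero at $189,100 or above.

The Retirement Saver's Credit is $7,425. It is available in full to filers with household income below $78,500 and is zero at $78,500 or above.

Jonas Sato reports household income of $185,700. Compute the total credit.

Rural Housing Credit: income exceeds $149,900 by $35,800, which is 48 full-or-partial $750 increments; reduction = 48 × $22 = $1,056, leaving $165.
Education Credit: $185,700 is below the $189,100 cutoff, so the full $4,650 applies.
Retirement Saver's Credit: $185,700 meets or exceeds the $78,500 cutoff, so the credit is $0.
Total: $165 + $4,650 + $0 = $4,815.

$4,815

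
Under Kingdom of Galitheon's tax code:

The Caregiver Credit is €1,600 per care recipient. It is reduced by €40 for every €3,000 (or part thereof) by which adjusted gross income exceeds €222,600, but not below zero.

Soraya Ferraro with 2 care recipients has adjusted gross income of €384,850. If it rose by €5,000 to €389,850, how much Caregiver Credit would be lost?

€40

At €384,850 — base = 2 × €1,600 = €3,200. income exceeds €222,600 by €162,250, which is 55 full-or-partial €3,000 increments; reduction = 55 × €40 = €2,200, leaving €1,000.
At €389,850 — base = 2 × €1,600 = €3,200. income exceeds €222,600 by €167,250, which is 56 full-or-partial €3,000 increments; reduction = 56 × €40 = €2,240, leaving €960.
Lost: €1,000 − €960 = €40.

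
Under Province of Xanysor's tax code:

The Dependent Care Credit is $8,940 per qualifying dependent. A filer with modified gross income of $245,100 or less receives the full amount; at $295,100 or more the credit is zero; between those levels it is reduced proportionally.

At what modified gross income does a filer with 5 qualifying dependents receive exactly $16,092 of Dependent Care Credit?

Full credit = 5 × $8,940 = $44,700.
$16,092 is 16,092/44,700 of the full $44,700, so 28,608/44,700 of the $50,000 range has been used: income = $245,100 + $50,000 × 28,608/44,700 = $277,100.

$277,100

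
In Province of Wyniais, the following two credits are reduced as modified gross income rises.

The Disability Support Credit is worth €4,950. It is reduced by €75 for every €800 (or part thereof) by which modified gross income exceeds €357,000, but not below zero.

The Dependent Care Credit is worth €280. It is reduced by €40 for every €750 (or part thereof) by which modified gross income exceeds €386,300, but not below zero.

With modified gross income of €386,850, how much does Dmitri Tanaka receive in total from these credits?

€2,340

Disability Support Credit: income exceeds €357,000 by €29,850, which is 38 full-or-partial €800 increments; reduction = 38 × €75 = €2,850, leaving €2,100.
Dependent Care Credit: income exceeds €386,300 by €550, which is 1 full-or-partial €750 increment; reduction = 1 × €40 = €40, leaving €240.
Total: €2,100 + €240 = €2,340.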